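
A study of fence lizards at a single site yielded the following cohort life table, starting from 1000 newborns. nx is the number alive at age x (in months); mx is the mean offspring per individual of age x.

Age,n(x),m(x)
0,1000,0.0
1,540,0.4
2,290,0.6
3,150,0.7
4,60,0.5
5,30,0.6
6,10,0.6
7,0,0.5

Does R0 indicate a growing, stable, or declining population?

declining

lx = nx/n0 = nx/1000: 1, 0.54, 0.29, 0.15, 0.06, 0.03, 0.01, 0
R0 = Σ lx·mx = 0 + 0.216 + 0.174 + 0.105 + 0.03 + 0.018 + 0.006 + 0 = 0.549
R0 < 1, so the population is declining.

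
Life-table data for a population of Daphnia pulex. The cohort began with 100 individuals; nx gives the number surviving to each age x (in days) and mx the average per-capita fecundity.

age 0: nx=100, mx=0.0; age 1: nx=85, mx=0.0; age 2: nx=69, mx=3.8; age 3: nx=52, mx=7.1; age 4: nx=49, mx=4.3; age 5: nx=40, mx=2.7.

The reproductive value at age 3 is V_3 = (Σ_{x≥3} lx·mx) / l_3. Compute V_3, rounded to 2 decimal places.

lx = nx/n0 = nx/100: 1, 0.85, 0.69, 0.52, 0.49, 0.4
lx·mx for x ≥ 3: 3.692, 2.107, 1.08 → sum = 6.879
V_3 = 6.879 / l_3 = 6.879 / 0.52 = 13.228846… → 13.23

13.23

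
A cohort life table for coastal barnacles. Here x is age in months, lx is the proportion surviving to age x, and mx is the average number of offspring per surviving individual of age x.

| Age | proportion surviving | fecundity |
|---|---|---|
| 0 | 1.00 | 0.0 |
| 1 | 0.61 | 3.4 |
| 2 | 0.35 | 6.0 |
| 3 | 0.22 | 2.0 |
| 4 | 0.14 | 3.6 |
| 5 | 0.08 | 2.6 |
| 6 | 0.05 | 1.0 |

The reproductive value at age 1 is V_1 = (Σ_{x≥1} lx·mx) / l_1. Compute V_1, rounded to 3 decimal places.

lx·mx for x ≥ 1: 2.074, 2.1, 0.44, 0.504, 0.208, 0.05 → sum = 5.376
V_1 = 5.376 / l_1 = 5.376 / 0.61 = 8.813115… → 8.813

8.813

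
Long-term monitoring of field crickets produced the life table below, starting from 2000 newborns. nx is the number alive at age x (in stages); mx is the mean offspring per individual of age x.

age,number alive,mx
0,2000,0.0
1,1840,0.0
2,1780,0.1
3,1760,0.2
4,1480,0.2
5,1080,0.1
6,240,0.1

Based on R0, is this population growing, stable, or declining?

declining

lx = nx/n0 = nx/2000: 1, 0.92, 0.89, 0.88, 0.74, 0.54, 0.12
R0 = Σ lx·mx = 0 + 0 + 0.089 + 0.176 + 0.148 + 0.054 + 0.012 = 0.479
R0 < 1, so the population is declining.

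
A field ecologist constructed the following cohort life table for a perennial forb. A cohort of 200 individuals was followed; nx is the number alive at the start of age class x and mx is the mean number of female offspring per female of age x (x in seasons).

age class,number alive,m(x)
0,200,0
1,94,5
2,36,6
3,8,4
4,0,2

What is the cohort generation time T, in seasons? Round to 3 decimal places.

1.390

lx = nx/n0 = nx/200: 1, 0.47, 0.18, 0.04, 0
lx·mx: 0, 2.35, 1.08, 0.16, 0 → R0 = 3.59
x·lx·mx: 0, 2.35, 2.16, 0.48, 0 → Σ = 4.99
T = 4.99 / 3.59 = 1.389972… → 1.390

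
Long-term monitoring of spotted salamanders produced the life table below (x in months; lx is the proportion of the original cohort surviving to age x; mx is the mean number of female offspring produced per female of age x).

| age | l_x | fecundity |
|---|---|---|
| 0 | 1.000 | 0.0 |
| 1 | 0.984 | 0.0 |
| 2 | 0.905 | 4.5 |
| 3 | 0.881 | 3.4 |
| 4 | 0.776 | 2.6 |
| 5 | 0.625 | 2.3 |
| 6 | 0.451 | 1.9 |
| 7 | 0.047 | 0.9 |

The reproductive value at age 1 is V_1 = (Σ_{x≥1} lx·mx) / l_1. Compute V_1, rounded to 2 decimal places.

lx·mx for x ≥ 1: 0, 4.0725, 2.9954, 2.0176, 1.4375, 0.8569, 0.0423 → sum = 11.4222
V_1 = 11.4222 / l_1 = 11.4222 / 0.984 = 11.607927… → 11.61

11.61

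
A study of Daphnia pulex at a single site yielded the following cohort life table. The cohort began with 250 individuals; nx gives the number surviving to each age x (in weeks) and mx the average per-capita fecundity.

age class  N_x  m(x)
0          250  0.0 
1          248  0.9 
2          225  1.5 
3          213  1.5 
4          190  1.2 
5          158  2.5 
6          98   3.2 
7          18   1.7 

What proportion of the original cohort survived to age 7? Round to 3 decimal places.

0.072

l_7 = n_7/n_0 = 18/250 = 0.072 → 0.072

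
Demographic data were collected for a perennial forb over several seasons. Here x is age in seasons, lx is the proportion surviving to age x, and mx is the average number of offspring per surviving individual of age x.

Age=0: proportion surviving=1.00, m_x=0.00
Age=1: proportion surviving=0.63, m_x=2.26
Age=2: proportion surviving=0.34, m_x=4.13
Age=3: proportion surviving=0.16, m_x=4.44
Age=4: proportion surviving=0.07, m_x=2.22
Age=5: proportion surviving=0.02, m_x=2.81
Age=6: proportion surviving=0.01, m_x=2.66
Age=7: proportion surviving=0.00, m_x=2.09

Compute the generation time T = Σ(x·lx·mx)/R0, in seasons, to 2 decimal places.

1.97

lx·mx: 0, 1.4238, 1.4042, 0.7104, 0.1554, 0.0562, 0.0266, 0 → R0 = 3.7766
x·lx·mx: 0, 1.4238, 2.8084, 2.1312, 0.6216, 0.281, 0.1596, 0 → Σ = 7.4256
T = 7.4256 / 3.7766 = 1.966213… → 1.97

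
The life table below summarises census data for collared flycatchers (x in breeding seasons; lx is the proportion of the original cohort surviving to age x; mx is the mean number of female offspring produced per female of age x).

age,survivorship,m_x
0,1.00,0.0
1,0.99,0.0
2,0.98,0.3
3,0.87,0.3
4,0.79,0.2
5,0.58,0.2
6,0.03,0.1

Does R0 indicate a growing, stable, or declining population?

R0 = Σ lx·mx = 0 + 0 + 0.294 + 0.261 + 0.158 + 0.116 + 0.003 = 0.832
R0 < 1, so the population is declining.

declining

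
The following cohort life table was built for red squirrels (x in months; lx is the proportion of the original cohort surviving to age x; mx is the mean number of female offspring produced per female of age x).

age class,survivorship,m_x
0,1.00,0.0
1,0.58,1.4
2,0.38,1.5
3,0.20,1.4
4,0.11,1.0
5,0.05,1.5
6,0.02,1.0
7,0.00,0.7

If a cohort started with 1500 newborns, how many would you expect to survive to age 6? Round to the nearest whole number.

Expected survivors = N0 · l_6 = 1500 × 0.02 = 30 → 30

30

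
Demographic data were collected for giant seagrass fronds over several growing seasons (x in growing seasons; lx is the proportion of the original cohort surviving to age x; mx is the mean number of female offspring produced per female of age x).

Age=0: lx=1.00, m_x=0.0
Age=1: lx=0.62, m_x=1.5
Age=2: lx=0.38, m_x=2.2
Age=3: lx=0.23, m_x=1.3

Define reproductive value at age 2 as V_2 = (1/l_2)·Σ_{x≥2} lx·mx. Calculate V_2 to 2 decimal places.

lx·mx for x ≥ 2: 0.836, 0.299 → sum = 1.135
V_2 = 1.135 / l_2 = 1.135 / 0.38 = 2.986842… → 2.99

2.99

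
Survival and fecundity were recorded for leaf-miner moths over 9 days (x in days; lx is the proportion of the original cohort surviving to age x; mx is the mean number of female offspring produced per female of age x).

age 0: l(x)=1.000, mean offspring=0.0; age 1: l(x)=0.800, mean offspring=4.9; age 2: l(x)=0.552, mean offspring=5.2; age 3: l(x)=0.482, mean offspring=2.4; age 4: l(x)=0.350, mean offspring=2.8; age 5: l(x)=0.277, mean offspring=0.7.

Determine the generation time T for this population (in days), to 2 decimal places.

1.98

lx·mx: 0, 3.92, 2.8704, 1.1568, 0.98, 0.1939 → R0 = 9.1211
x·lx·mx: 0, 3.92, 5.7408, 3.4704, 3.92, 0.9695 → Σ = 18.0207
T = 18.0207 / 9.1211 = 1.975716… → 1.98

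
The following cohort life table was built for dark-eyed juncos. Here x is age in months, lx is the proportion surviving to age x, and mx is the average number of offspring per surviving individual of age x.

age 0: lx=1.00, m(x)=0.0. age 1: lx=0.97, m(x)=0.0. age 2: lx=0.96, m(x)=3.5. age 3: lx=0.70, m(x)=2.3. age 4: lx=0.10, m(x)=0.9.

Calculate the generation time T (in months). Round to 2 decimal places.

2.35

lx·mx: 0, 0, 3.36, 1.61, 0.09 → R0 = 5.06
x·lx·mx: 0, 0, 6.72, 4.83, 0.36 → Σ = 11.91
T = 11.91 / 5.06 = 2.353755… → 2.35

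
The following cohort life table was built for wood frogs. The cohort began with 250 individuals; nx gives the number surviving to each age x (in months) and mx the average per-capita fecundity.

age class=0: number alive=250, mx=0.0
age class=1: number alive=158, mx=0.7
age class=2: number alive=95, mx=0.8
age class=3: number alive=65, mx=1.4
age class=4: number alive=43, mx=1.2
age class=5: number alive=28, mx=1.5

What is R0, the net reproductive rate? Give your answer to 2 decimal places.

1.48

lx = nx/n0 = nx/250: 1, 0.632, 0.38, 0.26, 0.172, 0.112
lx·mx by age: 0, 0.4424, 0.304, 0.364, 0.2064, 0.168
R0 = Σ lx·mx = 1.4848 → 1.48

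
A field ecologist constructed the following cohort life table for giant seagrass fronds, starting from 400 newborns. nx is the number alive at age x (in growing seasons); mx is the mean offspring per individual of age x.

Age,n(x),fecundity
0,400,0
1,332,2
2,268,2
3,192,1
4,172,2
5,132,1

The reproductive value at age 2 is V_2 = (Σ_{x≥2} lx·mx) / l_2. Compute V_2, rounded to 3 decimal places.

4.493

lx = nx/n0 = nx/400: 1, 0.83, 0.67, 0.48, 0.43, 0.33
lx·mx for x ≥ 2: 1.34, 0.48, 0.86, 0.33 → sum = 3.01
V_2 = 3.01 / l_2 = 3.01 / 0.67 = 4.492537… → 4.493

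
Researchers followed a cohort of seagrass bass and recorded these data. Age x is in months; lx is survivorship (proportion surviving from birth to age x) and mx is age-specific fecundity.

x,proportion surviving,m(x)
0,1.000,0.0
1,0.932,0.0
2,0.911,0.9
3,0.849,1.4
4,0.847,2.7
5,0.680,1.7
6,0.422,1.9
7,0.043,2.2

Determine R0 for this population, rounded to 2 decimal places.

lx·mx by age: 0, 0, 0.8199, 1.1886, 2.2869, 1.156, 0.8018, 0.0946
R0 = Σ lx·mx = 6.3478 → 6.35

6.35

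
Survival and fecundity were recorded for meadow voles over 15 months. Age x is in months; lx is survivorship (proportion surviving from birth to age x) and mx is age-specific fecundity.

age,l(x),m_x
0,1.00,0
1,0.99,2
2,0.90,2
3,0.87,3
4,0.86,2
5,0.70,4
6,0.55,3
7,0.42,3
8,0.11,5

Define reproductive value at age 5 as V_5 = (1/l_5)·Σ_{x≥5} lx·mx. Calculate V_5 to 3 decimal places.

lx·mx for x ≥ 5: 2.8, 1.65, 1.26, 0.55 → sum = 6.26
V_5 = 6.26 / l_5 = 6.26 / 0.7 = 8.942857… → 8.943

8.943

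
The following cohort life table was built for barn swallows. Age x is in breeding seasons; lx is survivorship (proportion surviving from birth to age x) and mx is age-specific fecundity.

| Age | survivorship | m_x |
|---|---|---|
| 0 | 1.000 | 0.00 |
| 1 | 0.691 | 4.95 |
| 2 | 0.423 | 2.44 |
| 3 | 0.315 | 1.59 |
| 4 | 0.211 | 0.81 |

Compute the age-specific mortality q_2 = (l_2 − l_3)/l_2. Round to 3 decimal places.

0.255

q_2 = (l_2 − l_3) / l_2 = (0.423 − 0.315) / 0.423
     = 0.108 / 0.423 = 0.255319… → 0.255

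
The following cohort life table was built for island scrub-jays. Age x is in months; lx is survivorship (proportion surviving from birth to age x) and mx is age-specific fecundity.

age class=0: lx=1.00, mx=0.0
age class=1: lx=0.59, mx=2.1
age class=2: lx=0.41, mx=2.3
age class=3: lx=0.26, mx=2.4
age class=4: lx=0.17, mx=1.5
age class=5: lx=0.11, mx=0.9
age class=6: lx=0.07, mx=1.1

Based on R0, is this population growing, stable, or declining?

growing

R0 = Σ lx·mx = 0 + 1.239 + 0.943 + 0.624 + 0.255 + 0.099 + 0.077 = 3.237
R0 > 1, so the population is growing.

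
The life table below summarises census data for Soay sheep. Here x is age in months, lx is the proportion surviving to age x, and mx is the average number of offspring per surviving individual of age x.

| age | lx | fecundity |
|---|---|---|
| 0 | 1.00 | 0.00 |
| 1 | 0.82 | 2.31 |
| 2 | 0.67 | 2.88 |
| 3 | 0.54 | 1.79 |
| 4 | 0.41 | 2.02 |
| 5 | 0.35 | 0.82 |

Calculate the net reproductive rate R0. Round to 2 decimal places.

5.91

lx·mx by age: 0, 1.8942, 1.9296, 0.9666, 0.8282, 0.287
R0 = Σ lx·mx = 5.9056 → 5.91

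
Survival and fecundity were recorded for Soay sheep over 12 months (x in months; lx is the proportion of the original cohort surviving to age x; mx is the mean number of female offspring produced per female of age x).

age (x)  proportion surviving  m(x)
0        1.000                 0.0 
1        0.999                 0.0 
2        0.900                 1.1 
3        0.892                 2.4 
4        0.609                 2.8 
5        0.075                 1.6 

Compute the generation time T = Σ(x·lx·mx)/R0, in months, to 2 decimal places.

lx·mx: 0, 0, 0.99, 2.1408, 1.7052, 0.12 → R0 = 4.956
x·lx·mx: 0, 0, 1.98, 6.4224, 6.8208, 0.6 → Σ = 15.8232
T = 15.8232 / 4.956 = 3.192736… → 3.19

3.19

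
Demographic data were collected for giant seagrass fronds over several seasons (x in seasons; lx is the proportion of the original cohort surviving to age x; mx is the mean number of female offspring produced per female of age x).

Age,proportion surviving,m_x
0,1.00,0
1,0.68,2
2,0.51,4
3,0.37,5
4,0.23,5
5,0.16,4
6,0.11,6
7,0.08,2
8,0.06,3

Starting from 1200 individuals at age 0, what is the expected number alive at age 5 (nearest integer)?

Expected survivors = N0 · l_5 = 1200 × 0.16 = 192 → 192

192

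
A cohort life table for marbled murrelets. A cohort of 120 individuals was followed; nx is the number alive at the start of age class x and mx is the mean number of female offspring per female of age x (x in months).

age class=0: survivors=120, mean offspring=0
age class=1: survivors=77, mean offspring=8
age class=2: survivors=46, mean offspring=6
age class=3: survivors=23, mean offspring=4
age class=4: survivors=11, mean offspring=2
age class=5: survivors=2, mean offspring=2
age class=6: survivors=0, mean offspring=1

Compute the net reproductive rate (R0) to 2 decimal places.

lx = nx/n0 = nx/120: 1, 0.64167…, 0.38333…, 0.19167…, 0.09167…, 0.01667…, 0
lx·mx by age: 0, 5.133333…, 2.3…, 0.766667…, 0.183333…, 0.033333…, 0
R0 = Σ lx·mx = 8.416667… → 8.42

8.42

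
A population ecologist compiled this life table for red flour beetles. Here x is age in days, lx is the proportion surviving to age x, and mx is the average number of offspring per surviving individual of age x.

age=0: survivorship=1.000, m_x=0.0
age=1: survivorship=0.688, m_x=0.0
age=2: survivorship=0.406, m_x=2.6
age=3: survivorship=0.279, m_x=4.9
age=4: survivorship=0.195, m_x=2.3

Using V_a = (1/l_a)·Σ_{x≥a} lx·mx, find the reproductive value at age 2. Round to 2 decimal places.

7.07

lx·mx for x ≥ 2: 1.0556, 1.3671, 0.4485 → sum = 2.8712
V_2 = 2.8712 / l_2 = 2.8712 / 0.406 = 7.071921… → 7.07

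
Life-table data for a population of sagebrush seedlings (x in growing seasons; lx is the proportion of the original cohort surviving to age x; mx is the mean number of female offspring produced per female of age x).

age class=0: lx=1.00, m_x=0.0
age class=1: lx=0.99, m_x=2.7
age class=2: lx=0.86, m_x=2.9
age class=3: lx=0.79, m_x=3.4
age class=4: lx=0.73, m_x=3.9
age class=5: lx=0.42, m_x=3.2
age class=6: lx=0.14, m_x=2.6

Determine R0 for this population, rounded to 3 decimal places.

lx·mx by age: 0, 2.673, 2.494, 2.686, 2.847, 1.344, 0.364
R0 = Σ lx·mx = 12.408 → 12.408

12.408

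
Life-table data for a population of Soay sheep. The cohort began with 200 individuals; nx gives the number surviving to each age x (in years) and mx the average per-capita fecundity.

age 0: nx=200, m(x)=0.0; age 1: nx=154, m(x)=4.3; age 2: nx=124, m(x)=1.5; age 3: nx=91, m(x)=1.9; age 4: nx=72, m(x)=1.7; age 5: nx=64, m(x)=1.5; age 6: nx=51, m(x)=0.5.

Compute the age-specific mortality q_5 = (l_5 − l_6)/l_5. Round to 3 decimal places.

0.203

lx = nx/n0 = nx/200: 1, 0.77, 0.62, 0.455, 0.36, 0.32, 0.255
q_5 = (l_5 − l_6) / l_5 = (0.32 − 0.255) / 0.32
     = 0.065 / 0.32 = 0.203125 → 0.203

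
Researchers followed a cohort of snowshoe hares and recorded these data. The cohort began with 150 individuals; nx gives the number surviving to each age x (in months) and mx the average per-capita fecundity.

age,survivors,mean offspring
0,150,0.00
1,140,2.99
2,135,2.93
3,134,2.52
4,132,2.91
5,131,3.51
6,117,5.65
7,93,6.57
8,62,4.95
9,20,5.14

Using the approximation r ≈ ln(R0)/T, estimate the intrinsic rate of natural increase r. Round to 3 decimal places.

0.665

lx = nx/n0 = nx/150: 1, 0.93333…, 0.9, 0.89333…, 0.88, 0.87333…, 0.78, 0.62, 0.41333…, 0.13333…
R0 = Σ lx·mx = 0 + 2.79067… + 2.637 + 2.2512… + 2.5608 + 3.0654… + 4.407 + 4.0734 + 2.046… + 0.68533… = 24.5168…
Σ x·lx·mx = 117.880267…; T = 117.880267…/24.5168… = 4.80814…
r ≈ ln(R0)/T = ln(24.5168…)/4.80814… = 0.6654… → 0.665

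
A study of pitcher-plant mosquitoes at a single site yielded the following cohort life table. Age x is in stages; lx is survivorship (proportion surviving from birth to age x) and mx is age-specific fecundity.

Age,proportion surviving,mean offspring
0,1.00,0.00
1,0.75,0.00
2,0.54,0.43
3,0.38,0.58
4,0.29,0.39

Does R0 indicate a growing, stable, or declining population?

declining

R0 = Σ lx·mx = 0 + 0 + 0.2322 + 0.2204 + 0.1131 = 0.5657
R0 < 1, so the population is declining.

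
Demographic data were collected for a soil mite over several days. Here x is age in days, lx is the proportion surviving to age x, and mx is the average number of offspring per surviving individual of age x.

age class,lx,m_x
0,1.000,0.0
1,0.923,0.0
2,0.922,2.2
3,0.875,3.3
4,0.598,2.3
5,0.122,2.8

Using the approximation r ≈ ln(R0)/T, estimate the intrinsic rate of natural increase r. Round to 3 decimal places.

0.630

R0 = Σ lx·mx = 0 + 0 + 2.0284 + 2.8875 + 1.3754 + 0.3416 = 6.6329
Σ x·lx·mx = 19.9289; T = 19.9289/6.6329 = 3.00455…
r ≈ ln(R0)/T = ln(6.6329)/3.00455… = 0.62972… → 0.630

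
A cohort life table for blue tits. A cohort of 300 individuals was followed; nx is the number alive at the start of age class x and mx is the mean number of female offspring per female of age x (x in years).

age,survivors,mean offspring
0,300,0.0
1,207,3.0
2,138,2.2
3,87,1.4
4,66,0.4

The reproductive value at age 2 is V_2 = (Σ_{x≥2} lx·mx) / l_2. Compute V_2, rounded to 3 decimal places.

lx = nx/n0 = nx/300: 1, 0.69, 0.46, 0.29, 0.22
lx·mx for x ≥ 2: 1.012, 0.406, 0.088 → sum = 1.506
V_2 = 1.506 / l_2 = 1.506 / 0.46 = 3.273913… → 3.274

3.274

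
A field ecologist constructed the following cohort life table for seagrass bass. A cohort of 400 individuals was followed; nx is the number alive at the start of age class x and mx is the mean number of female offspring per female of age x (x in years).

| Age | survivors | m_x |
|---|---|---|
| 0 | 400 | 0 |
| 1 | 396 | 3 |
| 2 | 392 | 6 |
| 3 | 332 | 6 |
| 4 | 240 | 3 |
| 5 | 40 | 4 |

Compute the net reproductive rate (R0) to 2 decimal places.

16.03

lx = nx/n0 = nx/400: 1, 0.99, 0.98, 0.83, 0.6, 0.1
lx·mx by age: 0, 2.97, 5.88, 4.98, 1.8, 0.4
R0 = Σ lx·mx = 16.03 → 16.03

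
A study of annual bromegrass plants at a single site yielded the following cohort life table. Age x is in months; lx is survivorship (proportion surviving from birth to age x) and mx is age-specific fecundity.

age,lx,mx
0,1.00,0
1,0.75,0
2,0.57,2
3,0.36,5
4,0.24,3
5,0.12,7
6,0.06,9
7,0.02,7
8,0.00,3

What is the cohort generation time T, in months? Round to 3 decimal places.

3.664

lx·mx: 0, 0, 1.14, 1.8, 0.72, 0.84, 0.54, 0.14, 0 → R0 = 5.18
x·lx·mx: 0, 0, 2.28, 5.4, 2.88, 4.2, 3.24, 0.98, 0 → Σ = 18.98
T = 18.98 / 5.18 = 3.664093… → 3.664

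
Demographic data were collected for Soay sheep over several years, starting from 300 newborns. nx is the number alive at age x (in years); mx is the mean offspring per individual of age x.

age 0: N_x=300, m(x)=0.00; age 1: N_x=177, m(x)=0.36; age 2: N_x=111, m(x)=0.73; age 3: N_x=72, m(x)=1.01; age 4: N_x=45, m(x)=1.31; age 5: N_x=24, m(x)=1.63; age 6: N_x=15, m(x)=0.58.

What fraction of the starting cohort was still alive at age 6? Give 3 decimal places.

0.050

l_6 = n_6/n_0 = 15/300 = 0.05 → 0.050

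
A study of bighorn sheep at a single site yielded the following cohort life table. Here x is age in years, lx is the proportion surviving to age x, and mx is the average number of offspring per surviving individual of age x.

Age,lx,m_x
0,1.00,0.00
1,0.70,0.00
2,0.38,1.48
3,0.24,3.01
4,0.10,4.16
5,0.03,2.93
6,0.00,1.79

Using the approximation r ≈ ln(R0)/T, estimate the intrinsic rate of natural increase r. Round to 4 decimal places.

0.1928

R0 = Σ lx·mx = 0 + 0 + 0.5624 + 0.7224 + 0.416 + 0.0879 + 0 = 1.7887
Σ x·lx·mx = 5.3955; T = 5.3955/1.7887 = 3.01644…
r ≈ ln(R0)/T = ln(1.7887)/3.01644… = 0.192774… → 0.1928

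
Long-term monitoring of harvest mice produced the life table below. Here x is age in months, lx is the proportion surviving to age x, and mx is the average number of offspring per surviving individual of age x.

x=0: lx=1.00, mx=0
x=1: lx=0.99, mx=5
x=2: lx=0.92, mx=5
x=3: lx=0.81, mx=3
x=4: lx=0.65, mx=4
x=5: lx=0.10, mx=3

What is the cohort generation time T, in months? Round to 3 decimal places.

lx·mx: 0, 4.95, 4.6, 2.43, 2.6, 0.3 → R0 = 14.88
x·lx·mx: 0, 4.95, 9.2, 7.29, 10.4, 1.5 → Σ = 33.34
T = 33.34 / 14.88 = 2.240591… → 2.241

2.241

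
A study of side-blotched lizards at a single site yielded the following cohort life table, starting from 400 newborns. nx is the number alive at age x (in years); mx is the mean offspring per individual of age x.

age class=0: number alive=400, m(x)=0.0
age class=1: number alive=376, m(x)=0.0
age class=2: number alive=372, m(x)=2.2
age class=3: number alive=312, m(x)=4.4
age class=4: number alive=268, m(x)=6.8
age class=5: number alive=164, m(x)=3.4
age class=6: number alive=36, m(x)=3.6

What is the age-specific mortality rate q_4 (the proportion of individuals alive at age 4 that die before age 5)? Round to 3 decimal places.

0.388

lx = nx/n0 = nx/400: 1, 0.94, 0.93, 0.78, 0.67, 0.41, 0.09
q_4 = (l_4 − l_5) / l_4 = (0.67 − 0.41) / 0.67
     = 0.26 / 0.67 = 0.38806… → 0.388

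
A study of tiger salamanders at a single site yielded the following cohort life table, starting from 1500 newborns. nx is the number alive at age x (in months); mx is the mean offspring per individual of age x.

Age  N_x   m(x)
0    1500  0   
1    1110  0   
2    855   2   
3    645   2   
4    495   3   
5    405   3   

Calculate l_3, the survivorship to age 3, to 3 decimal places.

l_3 = n_3/n_0 = 645/1500 = 0.43 → 0.430

0.430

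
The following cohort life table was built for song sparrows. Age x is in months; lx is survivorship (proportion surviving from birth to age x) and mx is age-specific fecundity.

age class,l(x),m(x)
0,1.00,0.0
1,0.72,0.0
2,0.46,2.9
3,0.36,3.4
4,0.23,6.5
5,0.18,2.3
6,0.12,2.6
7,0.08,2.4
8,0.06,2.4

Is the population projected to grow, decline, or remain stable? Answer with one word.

R0 = Σ lx·mx = 0 + 0 + 1.334 + 1.224 + 1.495 + 0.414 + 0.312 + 0.192 + 0.144 = 5.115
R0 > 1, so the population is growing.

growing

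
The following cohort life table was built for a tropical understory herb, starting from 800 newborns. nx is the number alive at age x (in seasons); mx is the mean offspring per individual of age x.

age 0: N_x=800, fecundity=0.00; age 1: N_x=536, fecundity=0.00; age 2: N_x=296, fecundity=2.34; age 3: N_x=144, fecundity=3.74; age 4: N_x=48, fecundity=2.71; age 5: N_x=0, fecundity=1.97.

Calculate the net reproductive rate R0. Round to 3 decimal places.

lx = nx/n0 = nx/800: 1, 0.67, 0.37, 0.18, 0.06, 0
lx·mx by age: 0, 0, 0.8658, 0.6732, 0.1626, 0
R0 = Σ lx·mx = 1.7016 → 1.702

1.702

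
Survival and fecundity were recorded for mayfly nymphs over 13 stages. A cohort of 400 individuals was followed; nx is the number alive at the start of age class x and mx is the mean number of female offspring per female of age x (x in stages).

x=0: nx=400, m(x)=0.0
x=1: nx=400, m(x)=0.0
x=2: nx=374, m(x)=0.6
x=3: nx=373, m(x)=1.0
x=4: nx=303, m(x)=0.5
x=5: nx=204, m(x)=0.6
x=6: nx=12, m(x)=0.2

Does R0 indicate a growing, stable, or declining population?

growing

lx = nx/n0 = nx/400: 1, 1, 0.935, 0.9325, 0.7575, 0.51, 0.03
R0 = Σ lx·mx = 0 + 0 + 0.561 + 0.9325 + 0.37875 + 0.306 + 0.006 = 2.18425
R0 > 1, so the population is growing.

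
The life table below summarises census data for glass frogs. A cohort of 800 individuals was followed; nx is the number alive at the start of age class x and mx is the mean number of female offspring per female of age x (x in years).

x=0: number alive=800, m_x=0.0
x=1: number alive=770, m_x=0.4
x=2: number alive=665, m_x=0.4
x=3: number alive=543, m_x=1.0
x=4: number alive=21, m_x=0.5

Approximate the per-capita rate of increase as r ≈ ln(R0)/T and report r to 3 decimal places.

lx = nx/n0 = nx/800: 1, 0.9625, 0.83125, 0.67875, 0.02625
R0 = Σ lx·mx = 0 + 0.385 + 0.3325… + 0.67875… + 0.01313… = 1.409375
Σ x·lx·mx = 3.13875; T = 3.13875/1.409375 = 2.22705…
r ≈ ln(R0)/T = ln(1.409375)/2.22705… = 0.15408… → 0.154

0.154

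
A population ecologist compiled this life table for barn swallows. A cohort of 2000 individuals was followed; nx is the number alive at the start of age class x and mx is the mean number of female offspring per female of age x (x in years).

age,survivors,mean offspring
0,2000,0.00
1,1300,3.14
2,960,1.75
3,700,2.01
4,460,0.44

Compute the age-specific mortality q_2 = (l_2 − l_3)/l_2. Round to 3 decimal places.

lx = nx/n0 = nx/2000: 1, 0.65, 0.48, 0.35, 0.23
q_2 = (l_2 − l_3) / l_2 = (0.48 − 0.35) / 0.48
     = 0.13 / 0.48 = 0.270833… → 0.271

0.271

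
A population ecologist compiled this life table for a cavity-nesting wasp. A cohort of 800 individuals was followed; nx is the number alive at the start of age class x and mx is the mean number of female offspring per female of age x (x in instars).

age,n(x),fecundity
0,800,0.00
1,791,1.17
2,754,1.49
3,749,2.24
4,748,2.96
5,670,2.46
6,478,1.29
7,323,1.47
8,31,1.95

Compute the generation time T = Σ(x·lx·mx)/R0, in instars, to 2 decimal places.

3.75

lx = nx/n0 = nx/800: 1, 0.98875, 0.9425, 0.93625, 0.935, 0.8375, 0.5975, 0.40375, 0.03875
lx·mx: 0, 1.156838…, 1.404325, 2.0972…, 2.7676, 2.06025, 0.770775, 0.593513…, 0.075563… → R0 = 10.926063…
x·lx·mx: 0, 1.156838…, 2.80865, 6.2916…, 11.0704, 10.30125, 4.62465, 4.154588…, 0.6045… → Σ = 41.012475…
T = 41.012475… / 10.926063… = 3.753637… → 3.75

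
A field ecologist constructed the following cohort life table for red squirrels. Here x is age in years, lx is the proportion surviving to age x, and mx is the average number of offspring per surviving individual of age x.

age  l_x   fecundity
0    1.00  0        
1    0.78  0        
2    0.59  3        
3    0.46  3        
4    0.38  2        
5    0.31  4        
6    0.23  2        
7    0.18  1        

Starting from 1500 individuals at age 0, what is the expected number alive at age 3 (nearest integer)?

Expected survivors = N0 · l_3 = 1500 × 0.46 = 690 → 690

690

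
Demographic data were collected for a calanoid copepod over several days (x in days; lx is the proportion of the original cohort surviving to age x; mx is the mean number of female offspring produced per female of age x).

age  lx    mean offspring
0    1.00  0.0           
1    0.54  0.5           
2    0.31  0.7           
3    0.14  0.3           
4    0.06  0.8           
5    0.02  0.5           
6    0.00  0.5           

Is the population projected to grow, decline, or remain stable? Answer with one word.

R0 = Σ lx·mx = 0 + 0.27 + 0.217 + 0.042 + 0.048 + 0.01 + 0 = 0.587
R0 < 1, so the population is declining.

declining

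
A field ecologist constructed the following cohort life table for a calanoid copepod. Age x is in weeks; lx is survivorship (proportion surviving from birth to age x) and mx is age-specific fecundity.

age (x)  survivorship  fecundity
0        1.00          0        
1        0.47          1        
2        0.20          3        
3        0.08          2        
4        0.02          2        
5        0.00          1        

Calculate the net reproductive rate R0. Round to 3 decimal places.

lx·mx by age: 0, 0.47, 0.6, 0.16, 0.04, 0
R0 = Σ lx·mx = 1.27 → 1.270

1.270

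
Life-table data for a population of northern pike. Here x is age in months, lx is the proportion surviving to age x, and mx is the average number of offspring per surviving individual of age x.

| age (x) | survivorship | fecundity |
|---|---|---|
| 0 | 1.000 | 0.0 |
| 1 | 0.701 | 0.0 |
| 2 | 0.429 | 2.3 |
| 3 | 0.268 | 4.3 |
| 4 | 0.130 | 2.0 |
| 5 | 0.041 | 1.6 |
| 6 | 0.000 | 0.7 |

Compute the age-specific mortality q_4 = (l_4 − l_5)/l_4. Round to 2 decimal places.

q_4 = (l_4 − l_5) / l_4 = (0.13 − 0.041) / 0.13
     = 0.089 / 0.13 = 0.684615… → 0.68

0.68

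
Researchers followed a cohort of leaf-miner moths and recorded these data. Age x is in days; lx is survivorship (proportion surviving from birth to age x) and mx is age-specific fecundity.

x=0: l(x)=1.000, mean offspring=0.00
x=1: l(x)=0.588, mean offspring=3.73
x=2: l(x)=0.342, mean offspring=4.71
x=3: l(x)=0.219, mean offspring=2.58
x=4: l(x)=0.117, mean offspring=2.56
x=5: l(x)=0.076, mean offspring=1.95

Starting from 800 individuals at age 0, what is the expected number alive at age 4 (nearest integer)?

Expected survivors = N0 · l_4 = 800 × 0.117 = 93.6 → 94

94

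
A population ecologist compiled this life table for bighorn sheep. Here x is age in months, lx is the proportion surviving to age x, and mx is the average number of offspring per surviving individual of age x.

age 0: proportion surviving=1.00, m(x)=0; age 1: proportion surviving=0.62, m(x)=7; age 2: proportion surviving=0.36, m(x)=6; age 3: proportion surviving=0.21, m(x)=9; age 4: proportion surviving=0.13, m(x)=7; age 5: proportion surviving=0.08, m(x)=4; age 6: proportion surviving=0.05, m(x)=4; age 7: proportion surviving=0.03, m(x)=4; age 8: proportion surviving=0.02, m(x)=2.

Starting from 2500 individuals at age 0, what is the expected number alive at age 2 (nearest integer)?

Expected survivors = N0 · l_2 = 2500 × 0.36 = 900 → 900

900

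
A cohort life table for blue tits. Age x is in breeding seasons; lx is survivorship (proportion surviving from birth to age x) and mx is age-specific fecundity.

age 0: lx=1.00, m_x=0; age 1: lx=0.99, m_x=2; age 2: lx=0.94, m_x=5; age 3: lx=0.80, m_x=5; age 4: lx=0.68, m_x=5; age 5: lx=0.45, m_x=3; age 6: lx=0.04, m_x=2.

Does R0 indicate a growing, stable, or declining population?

R0 = Σ lx·mx = 0 + 1.98 + 4.7 + 4 + 3.4 + 1.35 + 0.08 = 15.51
R0 > 1, so the population is growing.

growing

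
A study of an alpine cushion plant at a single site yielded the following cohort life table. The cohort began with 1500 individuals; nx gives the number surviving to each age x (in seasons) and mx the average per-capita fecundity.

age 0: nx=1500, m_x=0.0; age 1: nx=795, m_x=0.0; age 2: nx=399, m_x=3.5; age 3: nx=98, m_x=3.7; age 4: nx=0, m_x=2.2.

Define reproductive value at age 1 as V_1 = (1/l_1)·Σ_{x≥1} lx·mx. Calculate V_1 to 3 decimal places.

lx = nx/n0 = nx/1500: 1, 0.53, 0.266, 0.06533…, 0
lx·mx for x ≥ 1: 0, 0.931, 0.241733…, 0 → sum = 1.172733…
V_1 = 1.172733… / l_1 = 1.172733… / 0.53 = 2.212704… → 2.213

2.213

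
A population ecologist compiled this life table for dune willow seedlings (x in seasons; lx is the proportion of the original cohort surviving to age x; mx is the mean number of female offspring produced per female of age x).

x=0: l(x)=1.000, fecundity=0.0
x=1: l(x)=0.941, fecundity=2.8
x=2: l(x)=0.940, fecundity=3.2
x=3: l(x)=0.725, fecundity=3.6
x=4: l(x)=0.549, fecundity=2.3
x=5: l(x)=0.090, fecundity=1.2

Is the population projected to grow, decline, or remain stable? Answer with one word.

growing

R0 = Σ lx·mx = 0 + 2.6348 + 3.008 + 2.61 + 1.2627 + 0.108 = 9.6235
R0 > 1, so the population is growing.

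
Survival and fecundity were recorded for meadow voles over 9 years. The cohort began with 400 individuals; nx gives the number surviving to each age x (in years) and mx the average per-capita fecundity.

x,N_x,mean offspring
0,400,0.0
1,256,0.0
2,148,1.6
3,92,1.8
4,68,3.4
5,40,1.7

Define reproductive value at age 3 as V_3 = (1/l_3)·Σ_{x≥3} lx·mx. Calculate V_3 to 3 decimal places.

lx = nx/n0 = nx/400: 1, 0.64, 0.37, 0.23, 0.17, 0.1
lx·mx for x ≥ 3: 0.414, 0.578, 0.17 → sum = 1.162
V_3 = 1.162 / l_3 = 1.162 / 0.23 = 5.052174… → 5.052

5.052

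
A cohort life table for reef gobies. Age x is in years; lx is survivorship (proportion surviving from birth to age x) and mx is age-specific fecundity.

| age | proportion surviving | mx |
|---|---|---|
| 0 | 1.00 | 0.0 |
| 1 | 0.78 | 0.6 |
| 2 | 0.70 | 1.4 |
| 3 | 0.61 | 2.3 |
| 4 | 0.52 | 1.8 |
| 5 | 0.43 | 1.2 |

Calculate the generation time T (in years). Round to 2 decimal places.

3.01

lx·mx: 0, 0.468, 0.98, 1.403, 0.936, 0.516 → R0 = 4.303
x·lx·mx: 0, 0.468, 1.96, 4.209, 3.744, 2.58 → Σ = 12.961
T = 12.961 / 4.303 = 3.012085… → 3.01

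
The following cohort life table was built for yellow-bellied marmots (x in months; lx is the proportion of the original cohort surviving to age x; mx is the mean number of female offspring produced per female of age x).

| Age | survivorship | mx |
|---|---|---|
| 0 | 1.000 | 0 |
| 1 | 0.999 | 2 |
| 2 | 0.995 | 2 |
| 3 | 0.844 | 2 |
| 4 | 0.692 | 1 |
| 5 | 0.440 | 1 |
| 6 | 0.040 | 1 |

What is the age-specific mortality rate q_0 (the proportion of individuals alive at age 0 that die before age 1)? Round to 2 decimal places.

q_0 = (l_0 − l_1) / l_0 = (1 − 0.999) / 1
     = 0.001 / 1 = 0.001 → 0.00

0.00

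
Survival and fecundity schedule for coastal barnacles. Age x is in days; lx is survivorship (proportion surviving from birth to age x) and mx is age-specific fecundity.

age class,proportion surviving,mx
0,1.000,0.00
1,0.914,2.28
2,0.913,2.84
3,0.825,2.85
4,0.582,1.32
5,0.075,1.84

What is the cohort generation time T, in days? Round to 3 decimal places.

2.280

lx·mx: 0, 2.08392, 2.59292, 2.35125, 0.76824, 0.138 → R0 = 7.93433
x·lx·mx: 0, 2.08392, 5.18584, 7.05375, 3.07296, 0.69 → Σ = 18.08647
T = 18.08647 / 7.93433 = 2.279521… → 2.280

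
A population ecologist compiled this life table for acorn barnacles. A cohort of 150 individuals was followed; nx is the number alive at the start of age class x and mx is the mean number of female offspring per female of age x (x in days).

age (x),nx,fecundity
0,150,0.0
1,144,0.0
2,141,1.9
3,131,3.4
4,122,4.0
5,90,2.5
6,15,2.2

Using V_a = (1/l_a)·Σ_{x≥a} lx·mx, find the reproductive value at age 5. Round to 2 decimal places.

lx = nx/n0 = nx/150: 1, 0.96, 0.94, 0.87333…, 0.81333…, 0.6, 0.1
lx·mx for x ≥ 5: 1.5, 0.22 → sum = 1.72
V_5 = 1.72 / l_5 = 1.72 / 0.6 = 2.866667… → 2.87

2.87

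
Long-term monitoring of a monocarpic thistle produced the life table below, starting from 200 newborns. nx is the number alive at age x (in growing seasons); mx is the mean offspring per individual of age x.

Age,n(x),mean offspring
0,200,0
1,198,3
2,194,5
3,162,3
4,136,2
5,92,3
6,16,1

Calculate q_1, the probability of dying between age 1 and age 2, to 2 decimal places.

lx = nx/n0 = nx/200: 1, 0.99, 0.97, 0.81, 0.68, 0.46, 0.08
q_1 = (l_1 − l_2) / l_1 = (0.99 − 0.97) / 0.99
     = 0.02 / 0.99 = 0.020202… → 0.02

0.02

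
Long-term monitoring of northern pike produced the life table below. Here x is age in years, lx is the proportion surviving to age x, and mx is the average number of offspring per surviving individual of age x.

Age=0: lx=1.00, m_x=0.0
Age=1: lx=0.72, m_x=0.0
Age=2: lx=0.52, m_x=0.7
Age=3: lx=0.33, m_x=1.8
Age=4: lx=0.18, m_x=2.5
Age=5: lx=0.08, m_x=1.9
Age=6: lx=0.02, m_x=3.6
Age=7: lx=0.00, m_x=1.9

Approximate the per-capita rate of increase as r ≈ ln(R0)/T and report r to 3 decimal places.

R0 = Σ lx·mx = 0 + 0 + 0.364 + 0.594 + 0.45 + 0.152 + 0.072 + 0 = 1.632
Σ x·lx·mx = 5.502; T = 5.502/1.632 = 3.37132…
r ≈ ln(R0)/T = ln(1.632)/3.37132… = 0.14529… → 0.145

0.145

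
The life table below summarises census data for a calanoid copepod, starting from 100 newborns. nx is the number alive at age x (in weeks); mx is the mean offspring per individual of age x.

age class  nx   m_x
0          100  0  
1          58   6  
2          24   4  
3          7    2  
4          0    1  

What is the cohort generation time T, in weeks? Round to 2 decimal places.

1.27

lx = nx/n0 = nx/100: 1, 0.58, 0.24, 0.07, 0
lx·mx: 0, 3.48, 0.96, 0.14, 0 → R0 = 4.58
x·lx·mx: 0, 3.48, 1.92, 0.42, 0 → Σ = 5.82
T = 5.82 / 4.58 = 1.270742… → 1.27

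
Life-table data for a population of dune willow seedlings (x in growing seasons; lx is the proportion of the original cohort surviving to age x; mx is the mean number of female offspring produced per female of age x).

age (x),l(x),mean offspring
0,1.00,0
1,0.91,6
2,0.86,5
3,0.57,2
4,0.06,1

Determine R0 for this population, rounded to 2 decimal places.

lx·mx by age: 0, 5.46, 4.3, 1.14, 0.06
R0 = Σ lx·mx = 10.96 → 10.96

10.96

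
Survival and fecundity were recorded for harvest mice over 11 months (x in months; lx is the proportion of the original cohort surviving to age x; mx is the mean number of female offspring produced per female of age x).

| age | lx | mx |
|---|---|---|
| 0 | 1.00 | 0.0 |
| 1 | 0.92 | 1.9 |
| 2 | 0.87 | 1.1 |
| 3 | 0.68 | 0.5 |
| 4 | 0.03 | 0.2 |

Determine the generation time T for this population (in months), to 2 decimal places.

1.54

lx·mx: 0, 1.748, 0.957, 0.34, 0.006 → R0 = 3.051
x·lx·mx: 0, 1.748, 1.914, 1.02, 0.024 → Σ = 4.706
T = 4.706 / 3.051 = 1.542445… → 1.54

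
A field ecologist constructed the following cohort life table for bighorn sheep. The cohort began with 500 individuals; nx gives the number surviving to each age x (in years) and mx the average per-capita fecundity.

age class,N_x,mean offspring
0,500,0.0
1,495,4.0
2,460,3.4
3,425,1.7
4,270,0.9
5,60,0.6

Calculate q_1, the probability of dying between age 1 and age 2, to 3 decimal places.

0.071

lx = nx/n0 = nx/500: 1, 0.99, 0.92, 0.85, 0.54, 0.12
q_1 = (l_1 − l_2) / l_1 = (0.99 − 0.92) / 0.99
     = 0.07 / 0.99 = 0.070707… → 0.071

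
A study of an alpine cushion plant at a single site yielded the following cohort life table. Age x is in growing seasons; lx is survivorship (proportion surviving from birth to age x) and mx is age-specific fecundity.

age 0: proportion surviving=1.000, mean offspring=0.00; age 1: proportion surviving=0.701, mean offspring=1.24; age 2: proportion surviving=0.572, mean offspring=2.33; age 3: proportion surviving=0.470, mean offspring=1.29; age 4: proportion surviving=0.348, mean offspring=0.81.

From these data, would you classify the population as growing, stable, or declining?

R0 = Σ lx·mx = 0 + 0.86924 + 1.33276 + 0.6063 + 0.28188 = 3.09018
R0 > 1, so the population is growing.

growing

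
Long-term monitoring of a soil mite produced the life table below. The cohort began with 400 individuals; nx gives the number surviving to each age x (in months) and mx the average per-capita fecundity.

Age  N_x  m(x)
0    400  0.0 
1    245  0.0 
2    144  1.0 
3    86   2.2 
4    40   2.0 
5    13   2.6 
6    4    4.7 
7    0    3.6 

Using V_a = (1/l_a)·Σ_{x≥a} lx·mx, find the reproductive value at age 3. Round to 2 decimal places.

lx = nx/n0 = nx/400: 1, 0.6125, 0.36, 0.215, 0.1, 0.0325, 0.01, 0
lx·mx for x ≥ 3: 0.473, 0.2, 0.0845, 0.047, 0 → sum = 0.8045
V_3 = 0.8045 / l_3 = 0.8045 / 0.215 = 3.74186… → 3.74

3.74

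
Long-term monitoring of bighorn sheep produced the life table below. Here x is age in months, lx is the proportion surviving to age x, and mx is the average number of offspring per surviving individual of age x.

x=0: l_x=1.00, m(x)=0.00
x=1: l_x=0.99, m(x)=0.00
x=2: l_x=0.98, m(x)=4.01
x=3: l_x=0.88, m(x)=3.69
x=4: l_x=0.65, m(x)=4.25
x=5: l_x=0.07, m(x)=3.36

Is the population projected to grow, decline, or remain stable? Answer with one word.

growing

R0 = Σ lx·mx = 0 + 0 + 3.9298 + 3.2472 + 2.7625 + 0.2352 = 10.1747
R0 > 1, so the population is growing.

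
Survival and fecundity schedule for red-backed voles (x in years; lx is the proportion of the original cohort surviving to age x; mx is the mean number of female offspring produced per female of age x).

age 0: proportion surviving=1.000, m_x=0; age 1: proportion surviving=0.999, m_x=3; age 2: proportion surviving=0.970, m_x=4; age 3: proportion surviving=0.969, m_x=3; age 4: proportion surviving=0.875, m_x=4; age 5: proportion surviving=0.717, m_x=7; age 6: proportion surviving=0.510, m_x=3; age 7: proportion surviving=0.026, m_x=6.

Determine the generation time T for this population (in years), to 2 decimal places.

lx·mx: 0, 2.997, 3.88, 2.907, 3.5, 5.019, 1.53, 0.156 → R0 = 19.989
x·lx·mx: 0, 2.997, 7.76, 8.721, 14, 25.095, 9.18, 1.092 → Σ = 68.845
T = 68.845 / 19.989 = 3.444144… → 3.44

3.44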